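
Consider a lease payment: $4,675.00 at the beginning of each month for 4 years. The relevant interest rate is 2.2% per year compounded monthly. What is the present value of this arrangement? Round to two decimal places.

$215,015.09

This is an annuity due: 48 payments of $4,675.00 at the beginning of each month.
Periodic rate r = 0.022/12 per month; n is counted in months.
PV = PMT × [(1 − (1+r)^−n)/r] × (1+r) = 4,675 × [1 − (1+r)^−48] / r × (1+r) = $215,015.09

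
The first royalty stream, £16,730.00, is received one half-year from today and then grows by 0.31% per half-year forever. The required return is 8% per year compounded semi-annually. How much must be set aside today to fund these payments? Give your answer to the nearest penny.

Periodic rate r = 0.08/2 per half-year.
Growing perpetuity (Gordon): PV = PMT₁ / (r − g) = 16,730 / (r − 0.0031) = £453,387.53.

£453,387.53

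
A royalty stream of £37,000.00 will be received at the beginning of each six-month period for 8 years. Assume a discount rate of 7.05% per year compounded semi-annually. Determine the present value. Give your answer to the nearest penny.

£462,387.54

This is an annuity due: 16 payments of £37,000.00 at the beginning of each six-month period.
Periodic rate r = 0.0705/2 per half-year; n is counted in half-years.
PV = PMT × [(1 − (1+r)^−n)/r] × (1+r) = 37,000 × [1 − (1+r)^−16] / r × (1+r) = £462,387.54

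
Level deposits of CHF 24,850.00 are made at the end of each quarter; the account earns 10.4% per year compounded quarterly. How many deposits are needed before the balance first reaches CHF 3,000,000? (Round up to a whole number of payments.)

Periodic rate r = 0.104/4 per quarter; n is counted in quarters.
Ordinary annuity FV: 3,000,000 = 24,850 × [((1+r)^n − 1)/r].
(1+r)^n = 1 + 3,000,000 × r / 24,850, so n = ln(1 + 3,000,000·r/24,850) / ln(1+r) = 55.34.
Round up to a whole number of payments: n = 56.

56 payments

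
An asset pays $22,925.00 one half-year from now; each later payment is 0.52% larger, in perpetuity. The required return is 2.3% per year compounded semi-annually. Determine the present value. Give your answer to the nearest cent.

$3,638,888.89

Periodic rate r = 0.023/2 per half-year.
Growing perpetuity (Gordon): PV = PMT₁ / (r − g) = 22,925 / (r − 0.0052) = $3,638,888.89.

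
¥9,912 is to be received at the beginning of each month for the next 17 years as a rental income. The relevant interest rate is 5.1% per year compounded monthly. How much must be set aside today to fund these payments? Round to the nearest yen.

¥1,356,143

This is an annuity due: 204 payments of ¥9,912 at the beginning of each month.
Periodic rate r = 0.051/12 per month; n is counted in months.
PV = PMT × [(1 − (1+r)^−n)/r] × (1+r) = 9,912 × [1 − (1+r)^−204] / r × (1+r) = ¥1,356,143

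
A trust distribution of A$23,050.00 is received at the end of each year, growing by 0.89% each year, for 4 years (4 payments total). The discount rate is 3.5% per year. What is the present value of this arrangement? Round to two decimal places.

Periodic rate r = 0.035 per year.
Growing ordinary annuity: PV = PMT₁ × [1 − ((1+g)/(1+r))^n] / (r − g) = 23,050 × [1 − ((1+0.0089)/(1+r))^4] / (r − 0.0089) = A$85,768.79.

A$85,768.79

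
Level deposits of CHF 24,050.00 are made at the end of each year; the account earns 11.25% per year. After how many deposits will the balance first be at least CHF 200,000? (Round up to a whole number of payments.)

Periodic rate r = 0.1125 per year.
Ordinary annuity FV: 200,000 = 24,050 × [((1+r)^n − 1)/r].
(1+r)^n = 1 + 200,000 × r / 24,050, so n = ln(1 + 200,000·r/24,050) / ln(1+r) = 6.19.
Round up to a whole number of payments: n = 7.

7 payments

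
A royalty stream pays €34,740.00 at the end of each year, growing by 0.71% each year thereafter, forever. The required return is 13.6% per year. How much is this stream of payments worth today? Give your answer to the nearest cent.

€269,511.25

Periodic rate r = 0.136 per year.
Growing perpetuity (Gordon): PV = PMT₁ / (r − g) = 34,740 / (r − 0.0071) = €269,511.25.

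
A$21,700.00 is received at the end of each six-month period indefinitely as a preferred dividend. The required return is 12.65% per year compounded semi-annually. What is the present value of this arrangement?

Periodic rate r = 0.1265/2 per half-year.
Level perpetuity: PV = PMT / r = 21,700 / (0.1265/2) = A$343,083.00.

A$343,083.00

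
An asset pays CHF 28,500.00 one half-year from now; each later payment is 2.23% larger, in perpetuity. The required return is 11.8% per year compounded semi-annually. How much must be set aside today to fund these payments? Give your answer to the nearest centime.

Periodic rate r = 0.118/2 per half-year.
Growing perpetuity (Gordon): PV = PMT₁ / (r − g) = 28,500 / (r − 0.0223) = CHF 776,566.76.

CHF 776,566.76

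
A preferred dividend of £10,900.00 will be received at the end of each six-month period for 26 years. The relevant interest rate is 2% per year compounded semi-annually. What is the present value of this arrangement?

£440,296.72

This is an ordinary annuity: 52 payments of £10,900.00 at the end of each six-month period.
Periodic rate r = 0.02/2 per half-year; n is counted in half-years.
PV = PMT × [(1 − (1+r)^−n)/r] = 10,900 × [1 − (1+r)^−52] / r = £440,296.72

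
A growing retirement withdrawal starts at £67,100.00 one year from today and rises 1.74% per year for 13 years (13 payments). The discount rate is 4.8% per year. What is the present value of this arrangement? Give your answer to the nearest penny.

£701,057.35

Periodic rate r = 0.048 per year.
Growing ordinary annuity: PV = PMT₁ × [1 − ((1+g)/(1+r))^n] / (r − g) = 67,100 × [1 − ((1+0.0174)/(1+r))^13] / (r − 0.0174) = £701,057.35.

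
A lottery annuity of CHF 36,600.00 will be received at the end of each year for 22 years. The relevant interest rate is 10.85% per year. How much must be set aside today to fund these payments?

This is an ordinary annuity: 22 payments of CHF 36,600.00 at the end of each year.
Periodic rate r = 0.1085 per year.
PV = PMT × [(1 − (1+r)^−n)/r] = 36,600 × [1 − (1+r)^−22] / r = CHF 302,343.47

CHF 302,343.47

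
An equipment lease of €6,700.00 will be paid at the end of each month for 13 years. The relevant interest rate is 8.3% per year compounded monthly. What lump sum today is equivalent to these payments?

This is an ordinary annuity: 156 payments of €6,700.00 at the end of each month.
Periodic rate r = 0.083/12 per month; n is counted in months.
PV = PMT × [(1 − (1+r)^−n)/r] = 6,700 × [1 − (1+r)^−156] / r = €638,162.60

€638,162.60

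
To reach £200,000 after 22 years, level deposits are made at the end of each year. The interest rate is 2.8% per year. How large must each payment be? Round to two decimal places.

Level ordinary annuity; solve FV = PMT × [((1+r)^n − 1)/r] for PMT.
Periodic rate r = 0.028 per year.
With n = 22: PMT = 200,000 / ([((1+r)^n − 1)/r]) = £6,699.38

£6,699.38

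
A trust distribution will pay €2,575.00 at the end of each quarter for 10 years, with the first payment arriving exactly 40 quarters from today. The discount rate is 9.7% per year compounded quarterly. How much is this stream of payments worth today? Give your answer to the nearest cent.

€25,713.92

Ordinary annuity of 40 payments, first payment at period 40.
Periodic rate r = 0.097/4 per quarter; n is counted in quarters.
The ordinary-annuity PV formula values the stream one period before the first payment (period 39); discount that back 39 periods:
PV₀ = 2,575 × [1 − (1+r)^−40] / r × (1+r)^−39 = €25,713.92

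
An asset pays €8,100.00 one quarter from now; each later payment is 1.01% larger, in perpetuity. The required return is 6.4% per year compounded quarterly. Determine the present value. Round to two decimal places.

€1,372,881.36

Periodic rate r = 0.064/4 per quarter.
Growing perpetuity (Gordon): PV = PMT₁ / (r − g) = 8,100 / (r − 0.0101) = €1,372,881.36.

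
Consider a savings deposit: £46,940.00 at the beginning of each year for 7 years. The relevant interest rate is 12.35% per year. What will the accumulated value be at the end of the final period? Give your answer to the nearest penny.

This is an annuity due: 7 deposits of £46,940.00 at the beginning of each year.
Periodic rate r = 0.1235 per year.
FV = PMT × [((1+r)^n − 1)/r] × (1+r) = 46,940 × [(1+r)^7 − 1] / r × (1+r) = £537,831.12

£537,831.12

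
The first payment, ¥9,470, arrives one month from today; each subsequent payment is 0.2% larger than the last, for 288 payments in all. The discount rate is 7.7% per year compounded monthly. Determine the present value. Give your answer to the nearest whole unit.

¥1,539,998

Periodic rate r = 0.077/12 per month; n is counted in months.
Growing ordinary annuity: PV = PMT₁ × [1 − ((1+g)/(1+r))^n] / (r − g) = 9,470 × [1 − ((1+0.002)/(1+r))^288] / (r − 0.002) = ¥1,539,998.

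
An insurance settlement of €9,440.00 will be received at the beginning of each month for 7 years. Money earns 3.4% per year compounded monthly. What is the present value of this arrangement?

€706,771.75

This is an annuity due: 84 payments of €9,440.00 at the beginning of each month.
Periodic rate r = 0.034/12 per month; n is counted in months.
PV = PMT × [(1 − (1+r)^−n)/r] × (1+r) = 9,440 × [1 − (1+r)^−84] / r × (1+r) = €706,771.75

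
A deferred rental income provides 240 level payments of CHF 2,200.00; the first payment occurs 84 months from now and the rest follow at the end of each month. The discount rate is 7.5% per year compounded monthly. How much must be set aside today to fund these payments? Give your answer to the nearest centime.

CHF 162,823.75

Ordinary annuity of 240 payments, first payment at period 84.
Periodic rate r = 0.075/12 per month; n is counted in months.
The ordinary-annuity PV formula values the stream one period before the first payment (period 83); discount that back 83 periods:
PV₀ = 2,200 × [1 − (1+r)^−240] / r × (1+r)^−83 = CHF 162,823.75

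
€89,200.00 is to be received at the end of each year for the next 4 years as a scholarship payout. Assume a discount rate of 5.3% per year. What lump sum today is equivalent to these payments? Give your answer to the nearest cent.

€314,106.96

This is an ordinary annuity: 4 payments of €89,200.00 at the end of each year.
Periodic rate r = 0.053 per year.
PV = PMT × [(1 − (1+r)^−n)/r] = 89,200 × [1 − (1+r)^−4] / r = €314,106.96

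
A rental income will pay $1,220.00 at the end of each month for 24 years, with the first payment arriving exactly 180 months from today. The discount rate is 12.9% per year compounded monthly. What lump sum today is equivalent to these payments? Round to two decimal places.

Ordinary annuity of 288 payments, first payment at period 180.
Periodic rate r = 0.129/12 per month; n is counted in months.
The ordinary-annuity PV formula values the stream one period before the first payment (period 179); discount that back 179 periods:
PV₀ = 1,220 × [1 − (1+r)^−288] / r × (1+r)^−179 = $15,968.94

$15,968.94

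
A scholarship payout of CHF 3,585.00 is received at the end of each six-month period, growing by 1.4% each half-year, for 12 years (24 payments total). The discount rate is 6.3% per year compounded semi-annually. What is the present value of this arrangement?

Periodic rate r = 0.063/2 per half-year; n is counted in half-years.
Growing ordinary annuity: PV = PMT₁ × [1 − ((1+g)/(1+r))^n] / (r − g) = 3,585 × [1 − ((1+0.014)/(1+r))^24] / (r − 0.014) = CHF 68,994.38.

CHF 68,994.38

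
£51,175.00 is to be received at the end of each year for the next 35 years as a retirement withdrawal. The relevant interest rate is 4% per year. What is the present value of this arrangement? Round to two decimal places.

This is an ordinary annuity: 35 payments of £51,175.00 at the end of each year.
Periodic rate r = 0.04 per year.
PV = PMT × [(1 − (1+r)^−n)/r] = 51,175 × [1 − (1+r)^−35] / r = £955,161.58

£955,161.58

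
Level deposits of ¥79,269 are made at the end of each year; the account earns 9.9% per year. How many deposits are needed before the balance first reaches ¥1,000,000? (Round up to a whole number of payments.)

Periodic rate r = 0.099 per year.
Ordinary annuity FV: 1,000,000 = 79,269 × [((1+r)^n − 1)/r].
(1+r)^n = 1 + 1,000,000 × r / 79,269, so n = ln(1 + 1,000,000·r/79,269) / ln(1+r) = 8.59.
Round up to a whole number of payments: n = 9.

9 payments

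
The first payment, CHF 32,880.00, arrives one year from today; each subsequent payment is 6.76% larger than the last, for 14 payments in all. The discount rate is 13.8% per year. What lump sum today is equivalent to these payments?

CHF 276,021.69

Periodic rate r = 0.138 per year.
Growing ordinary annuity: PV = PMT₁ × [1 − ((1+g)/(1+r))^n] / (r − g) = 32,880 × [1 − ((1+0.0676)/(1+r))^14] / (r − 0.0676) = CHF 276,021.69.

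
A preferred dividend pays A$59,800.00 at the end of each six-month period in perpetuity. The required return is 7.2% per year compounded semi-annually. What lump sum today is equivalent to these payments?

A$1,661,111.11

Periodic rate r = 0.072/2 per half-year.
Level perpetuity: PV = PMT / r = 59,800 / (0.072/2) = A$1,661,111.11.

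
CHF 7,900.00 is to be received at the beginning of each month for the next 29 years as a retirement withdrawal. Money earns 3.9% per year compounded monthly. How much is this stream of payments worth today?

CHF 1,650,240.77

This is an annuity due: 348 payments of CHF 7,900.00 at the beginning of each month.
Periodic rate r = 0.039/12 per month; n is counted in months.
PV = PMT × [(1 − (1+r)^−n)/r] × (1+r) = 7,900 × [1 − (1+r)^−348] / r × (1+r) = CHF 1,650,240.77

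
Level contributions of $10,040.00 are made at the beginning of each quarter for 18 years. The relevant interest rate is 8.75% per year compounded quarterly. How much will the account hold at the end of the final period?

This is an annuity due: 72 deposits of $10,040.00 at the beginning of each quarter.
Periodic rate r = 0.0875/4 per quarter; n is counted in quarters.
FV = PMT × [((1+r)^n − 1)/r] × (1+r) = 10,040 × [(1+r)^72 − 1] / r × (1+r) = $1,758,516.60

$1,758,516.60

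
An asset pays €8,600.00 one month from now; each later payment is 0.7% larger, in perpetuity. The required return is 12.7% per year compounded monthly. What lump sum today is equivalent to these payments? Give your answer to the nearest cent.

€2,400,000.00

Periodic rate r = 0.127/12 per month.
Growing perpetuity (Gordon): PV = PMT₁ / (r − g) = 8,600 / (r − 0.007) = €2,400,000.00.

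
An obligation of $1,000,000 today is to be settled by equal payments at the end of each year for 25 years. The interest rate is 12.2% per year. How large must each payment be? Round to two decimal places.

$129,272.52

Level ordinary annuity; solve PV = PMT × [(1 − (1+r)^−n)/r] for PMT.
Periodic rate r = 0.122 per year.
With n = 25: PMT = 1,000,000 / ([(1 − (1+r)^−n)/r]) = $129,272.52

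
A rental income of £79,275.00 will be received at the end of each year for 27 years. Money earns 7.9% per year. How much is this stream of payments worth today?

£874,676.77

This is an ordinary annuity: 27 payments of £79,275.00 at the end of each year.
Periodic rate r = 0.079 per year.
PV = PMT × [(1 − (1+r)^−n)/r] = 79,275 × [1 − (1+r)^−27] / r = £874,676.77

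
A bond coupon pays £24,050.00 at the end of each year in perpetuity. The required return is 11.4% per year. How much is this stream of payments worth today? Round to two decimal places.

Periodic rate r = 0.114 per year.
Level perpetuity: PV = PMT / r = 24,050 / (0.114) = £210,964.91.

£210,964.91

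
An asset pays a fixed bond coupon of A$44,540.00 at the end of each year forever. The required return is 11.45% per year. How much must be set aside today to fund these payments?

Periodic rate r = 0.1145 per year.
Level perpetuity: PV = PMT / r = 44,540 / (0.1145) = A$388,995.63.

A$388,995.63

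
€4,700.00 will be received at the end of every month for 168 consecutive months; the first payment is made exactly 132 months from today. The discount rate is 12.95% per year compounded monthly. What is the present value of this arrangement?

Ordinary annuity of 168 payments, first payment at period 132.
Periodic rate r = 0.1295/12 per month; n is counted in months.
The ordinary-annuity PV formula values the stream one period before the first payment (period 131); discount that back 131 periods:
PV₀ = 4,700 × [1 − (1+r)^−168] / r × (1+r)^−131 = €89,155.05

€89,155.05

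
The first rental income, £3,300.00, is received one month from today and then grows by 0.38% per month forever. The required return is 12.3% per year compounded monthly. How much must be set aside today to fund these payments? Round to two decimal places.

£511,627.91

Periodic rate r = 0.123/12 per month.
Growing perpetuity (Gordon): PV = PMT₁ / (r − g) = 3,300 / (r − 0.0038) = £511,627.91.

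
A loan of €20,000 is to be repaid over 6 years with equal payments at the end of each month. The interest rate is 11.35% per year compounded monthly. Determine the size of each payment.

€384.28

Level ordinary annuity; solve PV = PMT × [(1 − (1+r)^−n)/r] for PMT.
Periodic rate r = 0.1135/12 per month; n is counted in months.
With n = 72: PMT = 20,000 / ([(1 − (1+r)^−n)/r]) = €384.28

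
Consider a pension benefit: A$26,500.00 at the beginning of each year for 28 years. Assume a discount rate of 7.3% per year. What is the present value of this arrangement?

This is an annuity due: 28 payments of A$26,500.00 at the beginning of each year.
Periodic rate r = 0.073 per year.
PV = PMT × [(1 − (1+r)^−n)/r] × (1+r) = 26,500 × [1 − (1+r)^−28] / r × (1+r) = A$335,347.23

A$335,347.23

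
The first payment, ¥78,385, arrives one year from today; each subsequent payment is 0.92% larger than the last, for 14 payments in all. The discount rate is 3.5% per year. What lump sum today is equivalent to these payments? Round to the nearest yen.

Periodic rate r = 0.035 per year.
Growing ordinary annuity: PV = PMT₁ × [1 − ((1+g)/(1+r))^n] / (r − g) = 78,385 × [1 − ((1+0.0092)/(1+r))^14] / (r − 0.0092) = ¥904,496.

¥904,496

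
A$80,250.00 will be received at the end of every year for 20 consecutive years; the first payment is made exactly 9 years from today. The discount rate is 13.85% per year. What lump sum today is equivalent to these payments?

A$189,938.08

Ordinary annuity of 20 payments, first payment at period 9.
Periodic rate r = 0.1385 per year.
The ordinary-annuity PV formula values the stream one period before the first payment (period 8); discount that back 8 periods:
PV₀ = 80,250 × [1 − (1+r)^−20] / r × (1+r)^−8 = A$189,938.08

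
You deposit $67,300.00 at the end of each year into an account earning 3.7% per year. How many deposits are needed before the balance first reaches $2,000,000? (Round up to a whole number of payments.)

Periodic rate r = 0.037 per year.
Ordinary annuity FV: 2,000,000 = 67,300 × [((1+r)^n − 1)/r].
(1+r)^n = 1 + 2,000,000 × r / 67,300, so n = ln(1 + 2,000,000·r/67,300) / ln(1+r) = 20.42.
Round up to a whole number of payments: n = 21.

21 payments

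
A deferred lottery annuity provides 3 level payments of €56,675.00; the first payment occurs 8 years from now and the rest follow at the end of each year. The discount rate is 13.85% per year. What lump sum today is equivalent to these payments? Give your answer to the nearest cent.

€53,204.42

Ordinary annuity of 3 payments, first payment at period 8.
Periodic rate r = 0.1385 per year.
The ordinary-annuity PV formula values the stream one period before the first payment (period 7); discount that back 7 periods:
PV₀ = 56,675 × [1 − (1+r)^−3] / r × (1+r)^−7 = €53,204.42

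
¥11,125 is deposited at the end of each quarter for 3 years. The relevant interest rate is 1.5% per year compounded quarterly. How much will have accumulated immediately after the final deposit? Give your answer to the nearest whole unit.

¥136,288

This is an ordinary annuity: 12 deposits of ¥11,125 at the end of each quarter.
Periodic rate r = 0.015/4 per quarter; n is counted in quarters.
FV = PMT × [((1+r)^n − 1)/r] = 11,125 × [(1+r)^12 − 1] / r = ¥136,288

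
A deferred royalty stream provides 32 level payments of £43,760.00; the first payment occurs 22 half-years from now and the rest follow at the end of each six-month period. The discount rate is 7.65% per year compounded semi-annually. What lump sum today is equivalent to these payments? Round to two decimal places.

£363,647.58

Ordinary annuity of 32 payments, first payment at period 22.
Periodic rate r = 0.0765/2 per half-year; n is counted in half-years.
The ordinary-annuity PV formula values the stream one period before the first payment (period 21); discount that back 21 periods:
PV₀ = 43,760 × [1 − (1+r)^−32] / r × (1+r)^−21 = £363,647.58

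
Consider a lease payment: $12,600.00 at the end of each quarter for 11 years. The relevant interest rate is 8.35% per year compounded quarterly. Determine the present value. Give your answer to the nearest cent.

This is an ordinary annuity: 44 payments of $12,600.00 at the end of each quarter.
Periodic rate r = 0.0835/4 per quarter; n is counted in quarters.
PV = PMT × [(1 − (1+r)^−n)/r] = 12,600 × [1 − (1+r)^−44] / r = $360,399.83

$360,399.83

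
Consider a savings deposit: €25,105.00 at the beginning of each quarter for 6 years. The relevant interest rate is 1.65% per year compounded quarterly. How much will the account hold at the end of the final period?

€634,592.63

This is an annuity due: 24 deposits of €25,105.00 at the beginning of each quarter.
Periodic rate r = 0.0165/4 per quarter; n is counted in quarters.
FV = PMT × [((1+r)^n − 1)/r] × (1+r) = 25,105 × [(1+r)^24 − 1] / r × (1+r) = €634,592.63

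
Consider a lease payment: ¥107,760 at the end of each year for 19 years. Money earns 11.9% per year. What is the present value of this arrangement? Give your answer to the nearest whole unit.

¥798,607

This is an ordinary annuity: 19 payments of ¥107,760 at the end of each year.
Periodic rate r = 0.119 per year.
PV = PMT × [(1 − (1+r)^−n)/r] = 107,760 × [1 − (1+r)^−19] / r = ¥798,607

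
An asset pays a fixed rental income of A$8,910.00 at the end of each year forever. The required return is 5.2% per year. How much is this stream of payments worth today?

A$171,346.15

Periodic rate r = 0.052 per year.
Level perpetuity: PV = PMT / r = 8,910 / (0.052) = A$171,346.15.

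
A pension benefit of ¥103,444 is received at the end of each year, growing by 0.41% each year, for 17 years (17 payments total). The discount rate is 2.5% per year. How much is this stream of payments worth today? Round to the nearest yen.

¥1,462,395

Periodic rate r = 0.025 per year.
Growing ordinary annuity: PV = PMT₁ × [1 − ((1+g)/(1+r))^n] / (r − g) = 103,444 × [1 − ((1+0.0041)/(1+r))^17] / (r − 0.0041) = ¥1,462,395.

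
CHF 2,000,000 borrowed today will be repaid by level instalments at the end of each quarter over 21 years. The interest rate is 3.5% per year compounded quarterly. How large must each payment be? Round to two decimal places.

CHF 33,721.35

Level ordinary annuity; solve PV = PMT × [(1 − (1+r)^−n)/r] for PMT.
Periodic rate r = 0.035/4 per quarter; n is counted in quarters.
With n = 84: PMT = 2,000,000 / ([(1 − (1+r)^−n)/r]) = CHF 33,721.35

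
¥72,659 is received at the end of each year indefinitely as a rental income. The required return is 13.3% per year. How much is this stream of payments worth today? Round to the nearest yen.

¥546,308

Periodic rate r = 0.133 per year.
Level perpetuity: PV = PMT / r = 72,659 / (0.133) = ¥546,308.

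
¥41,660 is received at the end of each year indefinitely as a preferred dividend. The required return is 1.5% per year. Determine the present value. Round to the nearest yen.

¥2,777,333

Periodic rate r = 0.015 per year.
Level perpetuity: PV = PMT / r = 41,660 / (0.015) = ¥2,777,333.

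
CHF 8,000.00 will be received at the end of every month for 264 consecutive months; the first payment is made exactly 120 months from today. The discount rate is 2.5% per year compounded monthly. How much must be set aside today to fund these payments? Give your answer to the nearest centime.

Ordinary annuity of 264 payments, first payment at period 120.
Periodic rate r = 0.025/12 per month; n is counted in months.
The ordinary-annuity PV formula values the stream one period before the first payment (period 119); discount that back 119 periods:
PV₀ = 8,000 × [1 − (1+r)^−264] / r × (1+r)^−119 = CHF 1,267,147.55

CHF 1,267,147.55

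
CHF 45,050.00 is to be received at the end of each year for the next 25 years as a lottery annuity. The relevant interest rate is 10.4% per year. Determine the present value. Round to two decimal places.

This is an ordinary annuity: 25 payments of CHF 45,050.00 at the end of each year.
Periodic rate r = 0.104 per year.
PV = PMT × [(1 − (1+r)^−n)/r] = 45,050 × [1 − (1+r)^−25] / r = CHF 396,661.16

CHF 396,661.16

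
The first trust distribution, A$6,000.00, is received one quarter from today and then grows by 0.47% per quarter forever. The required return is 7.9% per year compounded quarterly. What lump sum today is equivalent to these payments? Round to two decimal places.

Periodic rate r = 0.079/4 per quarter.
Growing perpetuity (Gordon): PV = PMT₁ / (r − g) = 6,000 / (r − 0.0047) = A$398,671.10.

A$398,671.10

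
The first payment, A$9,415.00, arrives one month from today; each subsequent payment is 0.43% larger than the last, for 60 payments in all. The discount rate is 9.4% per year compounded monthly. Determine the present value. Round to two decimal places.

Periodic rate r = 0.094/12 per month; n is counted in months.
Growing ordinary annuity: PV = PMT₁ × [1 − ((1+g)/(1+r))^n] / (r − g) = 9,415 × [1 − ((1+0.0043)/(1+r))^60] / (r − 0.0043) = A$506,280.04.

A$506,280.04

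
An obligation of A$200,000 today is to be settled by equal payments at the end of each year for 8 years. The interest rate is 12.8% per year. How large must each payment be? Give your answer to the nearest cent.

Level ordinary annuity; solve PV = PMT × [(1 − (1+r)^−n)/r] for PMT.
Periodic rate r = 0.128 per year.
With n = 8: PMT = 200,000 / ([(1 − (1+r)^−n)/r]) = A$41,392.38

A$41,392.38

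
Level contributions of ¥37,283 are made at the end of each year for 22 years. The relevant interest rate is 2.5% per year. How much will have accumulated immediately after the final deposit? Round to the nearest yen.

This is an ordinary annuity: 22 deposits of ¥37,283 at the end of each year.
Periodic rate r = 0.025 per year.
FV = PMT × [((1+r)^n − 1)/r] = 37,283 × [(1+r)^22 − 1] / r = ¥1,076,094

¥1,076,094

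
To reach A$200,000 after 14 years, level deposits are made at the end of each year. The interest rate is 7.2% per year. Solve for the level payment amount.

A$8,744.04

Level ordinary annuity; solve FV = PMT × [((1+r)^n − 1)/r] for PMT.
Periodic rate r = 0.072 per year.
With n = 14: PMT = 200,000 / ([((1+r)^n − 1)/r]) = A$8,744.04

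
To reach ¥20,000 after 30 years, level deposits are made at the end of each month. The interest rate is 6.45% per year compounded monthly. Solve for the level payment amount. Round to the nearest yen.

¥18

Level ordinary annuity; solve FV = PMT × [((1+r)^n − 1)/r] for PMT.
Periodic rate r = 0.0645/12 per month; n is counted in months.
With n = 360: PMT = 20,000 / ([((1+r)^n − 1)/r]) = ¥18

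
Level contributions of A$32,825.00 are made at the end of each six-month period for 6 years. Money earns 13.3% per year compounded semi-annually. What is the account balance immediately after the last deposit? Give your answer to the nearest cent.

A$575,232.72

This is an ordinary annuity: 12 deposits of A$32,825.00 at the end of each six-month period.
Periodic rate r = 0.133/2 per half-year; n is counted in half-years.
FV = PMT × [((1+r)^n − 1)/r] = 32,825 × [(1+r)^12 − 1] / r = A$575,232.72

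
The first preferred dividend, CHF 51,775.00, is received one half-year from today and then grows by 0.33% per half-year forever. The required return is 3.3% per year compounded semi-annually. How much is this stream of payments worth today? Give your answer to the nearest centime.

CHF 3,922,348.48

Periodic rate r = 0.033/2 per half-year.
Growing perpetuity (Gordon): PV = PMT₁ / (r − g) = 51,775 / (r − 0.0033) = CHF 3,922,348.48.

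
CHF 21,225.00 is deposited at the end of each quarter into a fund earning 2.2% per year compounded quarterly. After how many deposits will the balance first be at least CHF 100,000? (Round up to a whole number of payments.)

5 payments

Periodic rate r = 0.022/4 per quarter; n is counted in quarters.
Ordinary annuity FV: 100,000 = 21,225 × [((1+r)^n − 1)/r].
(1+r)^n = 1 + 100,000 × r / 21,225, so n = ln(1 + 100,000·r/21,225) / ln(1+r) = 4.66.
Round up to a whole number of payments: n = 5.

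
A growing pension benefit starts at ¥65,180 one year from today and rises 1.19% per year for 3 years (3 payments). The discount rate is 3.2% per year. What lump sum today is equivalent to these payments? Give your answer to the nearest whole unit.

¥185,810

Periodic rate r = 0.032 per year.
Growing ordinary annuity: PV = PMT₁ × [1 − ((1+g)/(1+r))^n] / (r − g) = 65,180 × [1 − ((1+0.0119)/(1+r))^3] / (r − 0.0119) = ¥185,810.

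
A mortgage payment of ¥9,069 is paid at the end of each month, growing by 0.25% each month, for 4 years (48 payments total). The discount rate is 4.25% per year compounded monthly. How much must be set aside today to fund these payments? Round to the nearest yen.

Periodic rate r = 0.0425/12 per month; n is counted in months.
Growing ordinary annuity: PV = PMT₁ × [1 − ((1+g)/(1+r))^n] / (r − g) = 9,069 × [1 − ((1+0.0025)/(1+r))^48] / (r − 0.0025) = ¥423,361.

¥423,361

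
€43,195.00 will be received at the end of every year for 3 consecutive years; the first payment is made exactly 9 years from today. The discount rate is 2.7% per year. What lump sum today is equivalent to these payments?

€99,300.87

Ordinary annuity of 3 payments, first payment at period 9.
Periodic rate r = 0.027 per year.
The ordinary-annuity PV formula values the stream one period before the first payment (period 8); discount that back 8 periods:
PV₀ = 43,195 × [1 − (1+r)^−3] / r × (1+r)^−8 = €99,300.87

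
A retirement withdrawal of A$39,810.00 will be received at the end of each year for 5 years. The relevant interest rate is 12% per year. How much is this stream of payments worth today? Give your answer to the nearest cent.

This is an ordinary annuity: 5 payments of A$39,810.00 at the end of each year.
Periodic rate r = 0.12 per year.
PV = PMT × [(1 − (1+r)^−n)/r] = 39,810 × [1 − (1+r)^−5] / r = A$143,506.14

A$143,506.14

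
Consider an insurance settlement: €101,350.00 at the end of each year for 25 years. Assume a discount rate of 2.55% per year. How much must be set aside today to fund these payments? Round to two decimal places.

This is an ordinary annuity: 25 payments of €101,350.00 at the end of each year.
Periodic rate r = 0.0255 per year.
PV = PMT × [(1 − (1+r)^−n)/r] = 101,350 × [1 − (1+r)^−25] / r = €1,856,675.62

€1,856,675.62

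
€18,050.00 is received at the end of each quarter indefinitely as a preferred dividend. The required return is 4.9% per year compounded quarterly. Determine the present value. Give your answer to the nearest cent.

€1,473,469.39

Periodic rate r = 0.049/4 per quarter.
Level perpetuity: PV = PMT / r = 18,050 / (0.049/4) = €1,473,469.39.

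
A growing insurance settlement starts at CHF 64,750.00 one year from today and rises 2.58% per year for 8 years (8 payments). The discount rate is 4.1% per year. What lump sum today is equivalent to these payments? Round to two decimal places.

CHF 472,898.06

Periodic rate r = 0.041 per year.
Growing ordinary annuity: PV = PMT₁ × [1 − ((1+g)/(1+r))^n] / (r − g) = 64,750 × [1 − ((1+0.0258)/(1+r))^8] / (r − 0.0258) = CHF 472,898.06.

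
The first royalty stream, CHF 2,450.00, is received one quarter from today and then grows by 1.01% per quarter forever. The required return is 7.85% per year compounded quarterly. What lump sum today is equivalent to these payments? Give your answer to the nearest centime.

CHF 257,217.85

Periodic rate r = 0.0785/4 per quarter.
Growing perpetuity (Gordon): PV = PMT₁ / (r − g) = 2,450 / (r − 0.0101) = CHF 257,217.85.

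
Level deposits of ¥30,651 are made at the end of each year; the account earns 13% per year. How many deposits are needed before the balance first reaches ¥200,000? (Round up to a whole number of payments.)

6 payments

Periodic rate r = 0.13 per year.
Ordinary annuity FV: 200,000 = 30,651 × [((1+r)^n − 1)/r].
(1+r)^n = 1 + 200,000 × r / 30,651, so n = ln(1 + 200,000·r/30,651) / ln(1+r) = 5.03.
Round up to a whole number of payments: n = 6.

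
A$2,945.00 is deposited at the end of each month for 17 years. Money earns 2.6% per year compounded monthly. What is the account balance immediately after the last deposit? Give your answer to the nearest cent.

A$754,470.96

This is an ordinary annuity: 204 deposits of A$2,945.00 at the end of each month.
Periodic rate r = 0.026/12 per month; n is counted in months.
FV = PMT × [((1+r)^n − 1)/r] = 2,945 × [(1+r)^204 − 1] / r = A$754,470.96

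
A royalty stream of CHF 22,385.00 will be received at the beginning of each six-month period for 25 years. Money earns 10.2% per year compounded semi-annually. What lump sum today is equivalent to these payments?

CHF 422,948.76

This is an annuity due: 50 payments of CHF 22,385.00 at the beginning of each six-month period.
Periodic rate r = 0.102/2 per half-year; n is counted in half-years.
PV = PMT × [(1 − (1+r)^−n)/r] × (1+r) = 22,385 × [1 − (1+r)^−50] / r × (1+r) = CHF 422,948.76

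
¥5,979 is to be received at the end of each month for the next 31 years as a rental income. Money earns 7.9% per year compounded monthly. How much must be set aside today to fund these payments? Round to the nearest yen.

This is an ordinary annuity: 372 payments of ¥5,979 at the end of each month.
Periodic rate r = 0.079/12 per month; n is counted in months.
PV = PMT × [(1 − (1+r)^−n)/r] = 5,979 × [1 − (1+r)^−372] / r = ¥829,120

¥829,120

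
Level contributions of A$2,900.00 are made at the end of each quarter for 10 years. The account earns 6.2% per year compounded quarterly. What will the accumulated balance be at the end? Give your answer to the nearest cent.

A$159,052.49

This is an ordinary annuity: 40 deposits of A$2,900.00 at the end of each quarter.
Periodic rate r = 0.062/4 per quarter; n is counted in quarters.
FV = PMT × [((1+r)^n − 1)/r] = 2,900 × [(1+r)^40 − 1] / r = A$159,052.49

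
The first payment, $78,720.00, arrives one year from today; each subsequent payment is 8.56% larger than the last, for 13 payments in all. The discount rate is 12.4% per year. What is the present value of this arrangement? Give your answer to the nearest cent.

$745,333.04

Periodic rate r = 0.124 per year.
Growing ordinary annuity: PV = PMT₁ × [1 − ((1+g)/(1+r))^n] / (r − g) = 78,720 × [1 − ((1+0.0856)/(1+r))^13] / (r − 0.0856) = $745,333.04.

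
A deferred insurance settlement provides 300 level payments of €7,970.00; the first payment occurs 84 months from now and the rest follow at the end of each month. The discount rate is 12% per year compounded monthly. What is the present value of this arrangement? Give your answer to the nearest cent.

Ordinary annuity of 300 payments, first payment at period 84.
Periodic rate r = 0.12/12 per month; n is counted in months.
The ordinary-annuity PV formula values the stream one period before the first payment (period 83); discount that back 83 periods:
PV₀ = 7,970 × [1 − (1+r)^−300] / r × (1+r)^−83 = €331,332.08

€331,332.08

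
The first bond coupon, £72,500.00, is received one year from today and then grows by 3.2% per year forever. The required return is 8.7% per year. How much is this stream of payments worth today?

Periodic rate r = 0.087 per year.
Growing perpetuity (Gordon): PV = PMT₁ / (r − g) = 72,500 / (r − 0.032) = £1,318,181.82.

£1,318,181.82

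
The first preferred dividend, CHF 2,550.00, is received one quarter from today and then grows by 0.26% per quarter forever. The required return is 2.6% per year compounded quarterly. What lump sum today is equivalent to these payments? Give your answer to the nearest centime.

Periodic rate r = 0.026/4 per quarter.
Growing perpetuity (Gordon): PV = PMT₁ / (r − g) = 2,550 / (r − 0.0026) = CHF 653,846.15.

CHF 653,846.15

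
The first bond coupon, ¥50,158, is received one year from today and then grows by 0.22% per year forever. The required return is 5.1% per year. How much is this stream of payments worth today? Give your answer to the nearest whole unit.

Periodic rate r = 0.051 per year.
Growing perpetuity (Gordon): PV = PMT₁ / (r − g) = 50,158 / (r − 0.0022) = ¥1,027,828.

¥1,027,828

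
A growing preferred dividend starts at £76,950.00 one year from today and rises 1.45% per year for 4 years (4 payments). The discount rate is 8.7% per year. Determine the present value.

£256,073.84

Periodic rate r = 0.087 per year.
Growing ordinary annuity: PV = PMT₁ × [1 − ((1+g)/(1+r))^n] / (r − g) = 76,950 × [1 − ((1+0.0145)/(1+r))^4] / (r − 0.0145) = £256,073.84.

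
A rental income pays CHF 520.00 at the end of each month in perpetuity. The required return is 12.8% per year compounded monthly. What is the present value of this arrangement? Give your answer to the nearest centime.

CHF 48,750.00

Periodic rate r = 0.128/12 per month.
Level perpetuity: PV = PMT / r = 520 / (0.128/12) = CHF 48,750.00.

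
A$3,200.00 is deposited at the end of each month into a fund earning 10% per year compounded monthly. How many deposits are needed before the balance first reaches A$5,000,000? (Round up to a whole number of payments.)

Periodic rate r = 0.1/12 per month; n is counted in months.
Ordinary annuity FV: 5,000,000 = 3,200 × [((1+r)^n − 1)/r].
(1+r)^n = 1 + 5,000,000 × r / 3,200, so n = ln(1 + 5,000,000·r/3,200) / ln(1+r) = 318.18.
Round up to a whole number of payments: n = 319.

319 payments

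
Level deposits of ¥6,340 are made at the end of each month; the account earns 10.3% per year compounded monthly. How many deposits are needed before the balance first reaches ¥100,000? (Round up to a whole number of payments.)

Periodic rate r = 0.103/12 per month; n is counted in months.
Ordinary annuity FV: 100,000 = 6,340 × [((1+r)^n − 1)/r].
(1+r)^n = 1 + 100,000 × r / 6,340, so n = ln(1 + 100,000·r/6,340) / ln(1+r) = 14.86.
Round up to a whole number of payments: n = 15.

15 payments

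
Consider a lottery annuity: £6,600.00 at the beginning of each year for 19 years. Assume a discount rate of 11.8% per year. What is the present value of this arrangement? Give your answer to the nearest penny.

£55,021.00

This is an annuity due: 19 payments of £6,600.00 at the beginning of each year.
Periodic rate r = 0.118 per year.
PV = PMT × [(1 − (1+r)^−n)/r] × (1+r) = 6,600 × [1 − (1+r)^−19] / r × (1+r) = £55,021.00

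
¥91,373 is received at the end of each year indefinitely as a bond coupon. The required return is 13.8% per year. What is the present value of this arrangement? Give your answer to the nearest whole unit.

¥662,123

Periodic rate r = 0.138 per year.
Level perpetuity: PV = PMT / r = 91,373 / (0.138) = ¥662,123.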